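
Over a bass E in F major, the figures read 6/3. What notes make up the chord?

E, G, C

A third above E in this key is G.
A sixth above E in this key is C.
Together with the bass E, this spells C major in first inversion.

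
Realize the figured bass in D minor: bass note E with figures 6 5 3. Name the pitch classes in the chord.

E, G, Bb, C

A third above E in this key is G.
A fifth above E in this key is Bb.
A sixth above E in this key is C.
Together with the bass E, this spells C dominant seventh in first inversion.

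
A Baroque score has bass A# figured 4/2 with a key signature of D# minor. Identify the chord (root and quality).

The figures 4/2 indicate a seventh chord in third inversion.
In third inversion the root lies a second above the bass: a second above A# in D# minor is B.
The chord tones are A#, B, D#, F#, giving B major seventh.

B major seventh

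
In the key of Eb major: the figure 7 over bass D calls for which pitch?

C

Counting 6 letter steps above D lands on C; in Eb major, that letter is C.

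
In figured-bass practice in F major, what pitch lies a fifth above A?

Counting 4 letter steps above A lands on E; in F major, that letter is E.

E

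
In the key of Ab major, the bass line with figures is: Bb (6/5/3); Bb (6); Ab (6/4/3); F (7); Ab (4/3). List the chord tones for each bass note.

Bb, Db, F, G | Bb, Db, G | Ab, C, Db, F | F, Ab, C, Eb | Ab, C, Db, F

Bb (6/5/3): Bb, Db, F, G.
Bb (6/3): Bb, Db, G.
Ab (6/4/3): Ab, C, Db, F.
F (7/5/3): F, Ab, C, Eb.
Ab (6/4/3): Ab, C, Db, F.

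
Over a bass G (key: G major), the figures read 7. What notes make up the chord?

The written figures 7 are shorthand for 7/5/3: the 5/3 are implied.
A third above G in this key is B.
A fifth above G in this key is D.
A seventh above G in this key is F#.
Together with the bass G, this spells G major seventh in root position.

G, B, D, F#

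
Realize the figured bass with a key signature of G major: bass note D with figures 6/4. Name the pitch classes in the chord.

D, G, B

A fourth above D in this key is G.
A sixth above D in this key is B.
Together with the bass D, this spells G major in second inversion.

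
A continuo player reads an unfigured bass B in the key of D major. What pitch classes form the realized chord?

An unfigured bass implies 5/3.
A third above B in this key is D.
A fifth above B in this key is F#.
Together with the bass B, this spells B minor in root position.

B, D, F#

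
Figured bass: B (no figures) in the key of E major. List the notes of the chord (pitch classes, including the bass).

An unfigured bass implies 5/3.
A third above B in this key is D#.
A fifth above B in this key is F#.
Together with the bass B, this spells B major in root position.

B, D#, F#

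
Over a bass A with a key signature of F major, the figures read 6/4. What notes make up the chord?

A, D, F

A fourth above A in this key is D.
A sixth above A in this key is F.
Together with the bass A, this spells D minor in second inversion.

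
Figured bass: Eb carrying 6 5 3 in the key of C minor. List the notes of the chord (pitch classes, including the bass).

A third above Eb in this key is G.
A fifth above Eb in this key is Bb.
A sixth above Eb in this key is C.
Together with the bass Eb, this spells C minor seventh in first inversion.

Eb, G, Bb, C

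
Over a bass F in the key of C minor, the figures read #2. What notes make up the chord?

F, G#, Bb, D

The written figures #2 are shorthand for 6/4/2: the 6/4 are implied.
A second above F in this key is G, raised to G# by the sharp.
A fourth above F in this key is Bb.
A sixth above F in this key is D.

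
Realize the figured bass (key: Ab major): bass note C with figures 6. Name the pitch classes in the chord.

The written figures 6 are shorthand for 6/3: the 3 is implied.
A third above C in this key is Eb.
A sixth above C in this key is Ab.
Together with the bass C, this spells Ab major in first inversion.

C, Eb, Ab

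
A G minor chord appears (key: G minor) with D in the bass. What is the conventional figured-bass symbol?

6/4

D is the fifth of G minor, so the chord is in second inversion.
A triad in second inversion is figured 6/4, conventionally abbreviated 6/4.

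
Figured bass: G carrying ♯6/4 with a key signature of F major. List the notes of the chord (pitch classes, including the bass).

G, C, E#

A fourth above G in this key is C.
A sixth above G in this key is E, raised to E# by the sharp.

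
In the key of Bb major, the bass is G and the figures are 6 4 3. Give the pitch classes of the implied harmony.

G, Bb, C, Eb

A third above G in this key is Bb.
A fourth above G in this key is C.
A sixth above G in this key is Eb.
Together with the bass G, this spells C minor seventh in second inversion.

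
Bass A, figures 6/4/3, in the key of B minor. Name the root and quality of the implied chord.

The figures 6/4/3 indicate a seventh chord in second inversion.
In second inversion the root lies a fourth above the bass: a fourth above A in B minor is D.
The chord tones are A, C#, D, F#, giving D major seventh.

D major seventh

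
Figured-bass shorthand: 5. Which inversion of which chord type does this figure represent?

5 is shorthand for 5/3.
Intervals of 5/3 above the bass form a triad; the bass is the root, so this is root position.

triad, root position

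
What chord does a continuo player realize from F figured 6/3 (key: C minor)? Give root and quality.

The figures 6/3 indicate a triad in first inversion.
In first inversion the root lies a sixth above the bass: a sixth above F in C minor is D.
The chord tones are F, Ab, D, giving D diminished.

D diminished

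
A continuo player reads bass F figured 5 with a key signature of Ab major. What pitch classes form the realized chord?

F, Ab, C

The written figures 5 are shorthand for 5/3: the 3 is implied.
A third above F in this key is Ab.
A fifth above F in this key is C.
Together with the bass F, this spells F minor in root position.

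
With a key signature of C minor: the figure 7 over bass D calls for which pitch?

Counting 6 letter steps above D lands on C; in C minor, that letter is C.

C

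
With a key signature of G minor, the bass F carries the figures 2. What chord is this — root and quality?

The figures 2 indicate a seventh chord in third inversion.
In third inversion the root lies a second above the bass: a second above F in G minor is G.
The chord tones are F, G, Bb, D, giving G minor seventh.

G minor seventh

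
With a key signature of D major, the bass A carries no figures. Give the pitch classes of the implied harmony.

A, C#, E

An unfigured bass implies 5/3.
A third above A in this key is C#.
A fifth above A in this key is E.
Together with the bass A, this spells A major in root position.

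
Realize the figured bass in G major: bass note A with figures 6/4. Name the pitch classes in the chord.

A, D, F#

A fourth above A in this key is D.
A sixth above A in this key is F#.
Together with the bass A, this spells D major in second inversion.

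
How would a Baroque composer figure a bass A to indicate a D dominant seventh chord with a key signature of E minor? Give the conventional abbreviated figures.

A is the fifth of D dominant seventh, so the chord is in second inversion.
A seventh chord in second inversion is figured 6/4/3, conventionally abbreviated 4/3.

4/3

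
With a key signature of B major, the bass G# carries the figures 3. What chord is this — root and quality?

The figures 3 indicate a triad in root position.
In root position the bass is the root, so the root is G#.
The chord tones are G#, B, D#, giving G# minor.

G# minor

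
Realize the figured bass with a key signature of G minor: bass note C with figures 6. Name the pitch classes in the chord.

The written figures 6 are shorthand for 6/3: the 3 is implied.
A third above C in this key is Eb.
A sixth above C in this key is A.
Together with the bass C, this spells A diminished in first inversion.

C, Eb, A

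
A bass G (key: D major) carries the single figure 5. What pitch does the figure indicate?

Counting 4 letter steps above G lands on D; in D major, that letter is D.

D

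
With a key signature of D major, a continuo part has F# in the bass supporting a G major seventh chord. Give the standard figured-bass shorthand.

4/2

F# is the seventh of G major seventh, so the chord is in third inversion.
A seventh chord in third inversion is figured 6/4/2, conventionally abbreviated 4/2.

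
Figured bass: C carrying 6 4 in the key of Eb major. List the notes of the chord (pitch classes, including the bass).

C, F, Ab

A fourth above C in this key is F.
A sixth above C in this key is Ab.
Together with the bass C, this spells F minor in second inversion.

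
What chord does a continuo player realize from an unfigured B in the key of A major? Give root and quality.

B minor

An unfigured bass indicates a triad in root position.
In root position the bass is the root, so the root is B.
The chord tones are B, D, F#, giving B minor.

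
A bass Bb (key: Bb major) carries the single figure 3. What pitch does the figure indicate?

D

Counting 2 letter steps above Bb lands on D; in Bb major, that letter is D.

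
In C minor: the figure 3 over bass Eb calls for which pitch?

G

Counting 2 letter steps above Eb lands on G; in C minor, that letter is G.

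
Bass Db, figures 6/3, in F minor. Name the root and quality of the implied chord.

Bb minor

The figures 6/3 indicate a triad in first inversion.
In first inversion the root lies a sixth above the bass: a sixth above Db in F minor is Bb.
The chord tones are Db, F, Bb, giving Bb minor.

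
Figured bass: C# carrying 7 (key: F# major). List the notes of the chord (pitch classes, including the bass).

C#, E#, G#, B

The written figures 7 are shorthand for 7/5/3: the 5/3 are implied.
A third above C# in this key is E#.
A fifth above C# in this key is G#.
A seventh above C# in this key is B.
Together with the bass C#, this spells C# dominant seventh in root position.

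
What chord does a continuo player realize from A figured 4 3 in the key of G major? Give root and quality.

The figures 4 3 indicate a seventh chord in second inversion.
In second inversion the root lies a fourth above the bass: a fourth above A in G major is D.
The chord tones are A, C, D, F#, giving D dominant seventh.

D dominant seventh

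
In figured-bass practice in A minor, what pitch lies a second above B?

C

Counting 1 letter step above B lands on C; in A minor, that letter is C.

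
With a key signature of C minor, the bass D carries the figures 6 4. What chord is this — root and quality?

G minor

The figures 6 4 indicate a triad in second inversion.
In second inversion the root lies a fourth above the bass: a fourth above D in C minor is G.
The chord tones are D, G, Bb, giving G minor.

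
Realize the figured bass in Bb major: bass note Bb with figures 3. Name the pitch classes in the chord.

The written figures 3 are shorthand for 5/3: the 5 is implied.
A third above Bb in this key is D.
A fifth above Bb in this key is F.
Together with the bass Bb, this spells Bb major in root position.

Bb, D, F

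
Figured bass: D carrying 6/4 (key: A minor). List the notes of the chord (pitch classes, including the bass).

D, G, B

A fourth above D in this key is G.
A sixth above D in this key is B.
Together with the bass D, this spells G major in second inversion.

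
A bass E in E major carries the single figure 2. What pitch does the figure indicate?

F#

Counting 1 letter step above E lands on F; in E major, that letter is F#.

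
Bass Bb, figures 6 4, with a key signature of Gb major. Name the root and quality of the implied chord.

The figures 6 4 indicate a triad in second inversion.
In second inversion the root lies a fourth above the bass: a fourth above Bb in Gb major is Eb.
The chord tones are Bb, Eb, Gb, giving Eb minor.

Eb minor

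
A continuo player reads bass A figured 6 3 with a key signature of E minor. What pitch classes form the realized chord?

A third above A in this key is C.
A sixth above A in this key is F#.
Together with the bass A, this spells F# diminished in first inversion.

A, C, F#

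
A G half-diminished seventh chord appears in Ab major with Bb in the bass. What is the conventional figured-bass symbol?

6/5

Bb is the third of G half-diminished seventh, so the chord is in first inversion.
A seventh chord in first inversion is figured 6/5/3, conventionally abbreviated 6/5.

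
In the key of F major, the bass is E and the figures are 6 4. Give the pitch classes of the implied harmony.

A fourth above E in this key is A.
A sixth above E in this key is C.
Together with the bass E, this spells A minor in second inversion.

E, A, C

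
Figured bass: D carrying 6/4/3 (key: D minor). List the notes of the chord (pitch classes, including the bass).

D, F, G, Bb

A third above D in this key is F.
A fourth above D in this key is G.
A sixth above D in this key is Bb.
Together with the bass D, this spells G minor seventh in second inversion.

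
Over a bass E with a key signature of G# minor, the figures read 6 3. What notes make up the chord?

A third above E in this key is G#.
A sixth above E in this key is C#.
Together with the bass E, this spells C# minor in first inversion.

E, G#, C#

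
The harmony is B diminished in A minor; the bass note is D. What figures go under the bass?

6

D is the third of B diminished, so the chord is in first inversion.
A triad in first inversion is figured 6/3, conventionally abbreviated 6.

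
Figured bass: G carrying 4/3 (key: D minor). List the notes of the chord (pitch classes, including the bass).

G, Bb, C, E

The written figures 4/3 are shorthand for 6/4/3: the 6 is implied.
A third above G in this key is Bb.
A fourth above G in this key is C.
A sixth above G in this key is E.
Together with the bass G, this spells C dominant seventh in second inversion.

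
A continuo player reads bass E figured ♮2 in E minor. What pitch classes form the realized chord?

E, F, A, C

The written figures ♮2 are shorthand for 6/4/2: the 6/4 are implied.
A second above E in this key is F#, made natural (F) by the ♮ figure.
A fourth above E in this key is A.
A sixth above E in this key is C.
Together with the bass E, this spells F major seventh in third inversion.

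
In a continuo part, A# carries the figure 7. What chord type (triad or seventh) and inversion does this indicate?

seventh chord, root position

7 is shorthand for 7/5/3.
Intervals of 7/5/3 above the bass form a seventh chord; the bass is the root, so this is root position.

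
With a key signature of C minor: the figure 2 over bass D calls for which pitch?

Eb

Counting 1 letter step above D lands on E; in C minor, that letter is Eb.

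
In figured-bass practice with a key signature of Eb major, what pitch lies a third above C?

Counting 2 letter steps above C lands on E; in Eb major, that letter is Eb.

Eb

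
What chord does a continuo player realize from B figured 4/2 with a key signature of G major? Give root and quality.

The figures 4/2 indicate a seventh chord in third inversion.
In third inversion the root lies a second above the bass: a second above B in G major is C.
The chord tones are B, C, E, G, giving C major seventh.

C major seventh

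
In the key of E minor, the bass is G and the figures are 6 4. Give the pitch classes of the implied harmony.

A fourth above G in this key is C.
A sixth above G in this key is E.
Together with the bass G, this spells C major in second inversion.

G, C, E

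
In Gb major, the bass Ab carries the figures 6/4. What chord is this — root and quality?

Db major

The figures 6/4 indicate a triad in second inversion.
In second inversion the root lies a fourth above the bass: a fourth above Ab in Gb major is Db.
The chord tones are Ab, Db, F, giving Db major.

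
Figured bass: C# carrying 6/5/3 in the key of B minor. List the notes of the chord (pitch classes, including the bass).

C#, E, G, A

A third above C# in this key is E.
A fifth above C# in this key is G.
A sixth above C# in this key is A.
Together with the bass C#, this spells A dominant seventh in first inversion.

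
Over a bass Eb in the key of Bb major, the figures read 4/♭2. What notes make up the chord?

Eb, Fb, A, C

The written figures 4/♭2 are shorthand for 6/4/2: the 6 is implied.
A second above Eb in this key is F, lowered to Fb by the flat.
A fourth above Eb in this key is A.
A sixth above Eb in this key is C.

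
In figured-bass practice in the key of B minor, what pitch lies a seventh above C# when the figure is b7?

Bb

Counting 6 letter steps above C# lands on B; in B minor, that letter is B.
The b7 figure lowers it a semitone, giving Bb.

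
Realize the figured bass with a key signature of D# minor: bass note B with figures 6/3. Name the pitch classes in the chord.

A third above B in this key is D#.
A sixth above B in this key is G#.
Together with the bass B, this spells G# minor in first inversion.

B, D#, G#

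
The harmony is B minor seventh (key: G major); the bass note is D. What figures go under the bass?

6/5

D is the third of B minor seventh, so the chord is in first inversion.
A seventh chord in first inversion is figured 6/5/3, conventionally abbreviated 6/5.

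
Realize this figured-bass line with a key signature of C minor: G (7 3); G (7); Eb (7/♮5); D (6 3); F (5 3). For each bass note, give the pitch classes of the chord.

G, Bb, D, F | G, Bb, D, F | Eb, G, B, D | D, F, Bb | F, Ab, C

G (7/5/3): G, Bb, D, F.
G (7/5/3): G, Bb, D, F.
Eb (7/♮5/3): Eb, G, B, D.
D (6/3): D, F, Bb.
F (5/3): F, Ab, C.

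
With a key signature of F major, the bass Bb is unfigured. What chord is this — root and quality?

Bb major

An unfigured bass indicates a triad in root position.
In root position the bass is the root, so the root is Bb.
The chord tones are Bb, D, F, giving Bb major.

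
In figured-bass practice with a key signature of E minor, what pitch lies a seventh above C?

B

Counting 6 letter steps above C lands on B; in E minor, that letter is B.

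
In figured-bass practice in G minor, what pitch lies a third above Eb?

G

Counting 2 letter steps above Eb lands on G; in G minor, that letter is G.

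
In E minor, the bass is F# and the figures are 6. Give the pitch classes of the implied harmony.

F#, A, D

The written figures 6 are shorthand for 6/3: the 3 is implied.
A third above F# in this key is A.
A sixth above F# in this key is D.
Together with the bass F#, this spells D major in first inversion.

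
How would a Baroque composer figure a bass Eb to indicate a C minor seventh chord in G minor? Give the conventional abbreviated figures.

6/5

Eb is the third of C minor seventh, so the chord is in first inversion.
A seventh chord in first inversion is figured 6/5/3, conventionally abbreviated 6/5.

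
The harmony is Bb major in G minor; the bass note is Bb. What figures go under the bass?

Bb is the root of Bb major, so the chord is in root position.
A triad in root position is figured 5/3, conventionally abbreviated (no figures — root-position triad).

no figures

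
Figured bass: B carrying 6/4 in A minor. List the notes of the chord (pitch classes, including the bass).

A fourth above B in this key is E.
A sixth above B in this key is G.
Together with the bass B, this spells E minor in second inversion.

B, E, G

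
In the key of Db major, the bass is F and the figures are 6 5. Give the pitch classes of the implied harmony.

The written figures 6 5 are shorthand for 6/5/3: the 3 is implied.
A third above F in this key is Ab.
A fifth above F in this key is C.
A sixth above F in this key is Db.
Together with the bass F, this spells Db major seventh in first inversion.

F, Ab, C, Db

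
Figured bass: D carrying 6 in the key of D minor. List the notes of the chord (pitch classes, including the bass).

D, F, Bb

The written figures 6 are shorthand for 6/3: the 3 is implied.
A third above D in this key is F.
A sixth above D in this key is Bb.
Together with the bass D, this spells Bb major in first inversion.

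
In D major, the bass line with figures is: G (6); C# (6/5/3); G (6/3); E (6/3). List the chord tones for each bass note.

G, B, E | C#, E, G, A | G, B, E | E, G, C#

G (6/3): G, B, E.
C# (6/5/3): C#, E, G, A.
G (6/3): G, B, E.
E (6/3): E, G, C#.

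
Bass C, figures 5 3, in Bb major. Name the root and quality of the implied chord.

C minor

The figures 5 3 indicate a triad in root position.
In root position the bass is the root, so the root is C.
The chord tones are C, Eb, G, giving C minor.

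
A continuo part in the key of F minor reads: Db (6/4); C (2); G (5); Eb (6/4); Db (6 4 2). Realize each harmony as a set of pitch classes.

Db, G, Bb | C, Db, F, Ab | G, Bb, Db | Eb, Ab, C | Db, Eb, G, Bb

Db (6/4): Db, G, Bb.
C (6/4/2): C, Db, F, Ab.
G (5/3): G, Bb, Db.
Eb (6/4): Eb, Ab, C.
Db (6/4/2): Db, Eb, G, Bb.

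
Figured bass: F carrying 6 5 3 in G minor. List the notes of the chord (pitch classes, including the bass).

A third above F in this key is A.
A fifth above F in this key is C.
A sixth above F in this key is D.
Together with the bass F, this spells D minor seventh in first inversion.

F, A, C, D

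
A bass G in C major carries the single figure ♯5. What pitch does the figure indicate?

D#

Counting 4 letter steps above G lands on D; in C major, that letter is D.
The #5 figure raises it a semitone, giving D#.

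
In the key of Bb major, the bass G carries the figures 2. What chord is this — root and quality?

The figures 2 indicate a seventh chord in third inversion.
In third inversion the root lies a second above the bass: a second above G in Bb major is A.
The chord tones are G, A, C, Eb, giving A half-diminished seventh.

A half-diminished seventh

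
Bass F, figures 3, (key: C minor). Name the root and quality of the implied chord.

The figures 3 indicate a triad in root position.
In root position the bass is the root, so the root is F.
The chord tones are F, Ab, C, giving F minor.

F minor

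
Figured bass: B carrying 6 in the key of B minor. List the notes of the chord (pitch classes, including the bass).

The written figures 6 are shorthand for 6/3: the 3 is implied.
A third above B in this key is D.
A sixth above B in this key is G.
Together with the bass B, this spells G major in first inversion.

B, D, G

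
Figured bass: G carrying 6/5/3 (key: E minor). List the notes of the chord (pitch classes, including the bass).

G, B, D, E

A third above G in this key is B.
A fifth above G in this key is D.
A sixth above G in this key is E.
Together with the bass G, this spells E minor seventh in first inversion.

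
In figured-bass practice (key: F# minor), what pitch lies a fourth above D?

Counting 3 letter steps above D lands on G; in F# minor, that letter is G#.

G#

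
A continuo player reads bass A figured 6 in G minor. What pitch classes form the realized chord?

The written figures 6 are shorthand for 6/3: the 3 is implied.
A third above A in this key is C.
A sixth above A in this key is F.
Together with the bass A, this spells F major in first inversion.

A, C, F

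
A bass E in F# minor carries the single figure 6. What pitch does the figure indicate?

C#

Counting 5 letter steps above E lands on C; in F# minor, that letter is C#.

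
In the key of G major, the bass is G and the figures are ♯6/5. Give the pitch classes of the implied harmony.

The written figures ♯6/5 are shorthand for 6/5/3: the 3 is implied.
A third above G in this key is B.
A fifth above G in this key is D.
A sixth above G in this key is E, raised to E# by the sharp.

G, B, D, E#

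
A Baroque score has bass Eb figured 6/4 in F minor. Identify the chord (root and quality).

Ab major

The figures 6/4 indicate a triad in second inversion.
In second inversion the root lies a fourth above the bass: a fourth above Eb in F minor is Ab.
The chord tones are Eb, Ab, C, giving Ab major.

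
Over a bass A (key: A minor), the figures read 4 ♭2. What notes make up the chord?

A, Bb, D, F

The written figures 4 ♭2 are shorthand for 6/4/2: the 6 is implied.
A second above A in this key is B, lowered to Bb by the flat.
A fourth above A in this key is D.
A sixth above A in this key is F.
Together with the bass A, this spells Bb major seventh in third inversion.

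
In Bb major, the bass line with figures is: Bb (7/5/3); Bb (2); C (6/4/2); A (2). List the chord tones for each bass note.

Bb (7/5/3): Bb, D, F, A.
Bb (6/4/2): Bb, C, Eb, G.
C (6/4/2): C, D, F, A.
A (6/4/2): A, Bb, D, F.

Bb, D, F, A | Bb, C, Eb, G | C, D, F, A | A, Bb, D, F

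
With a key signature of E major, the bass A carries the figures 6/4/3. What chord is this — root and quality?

D# half-diminished seventh

The figures 6/4/3 indicate a seventh chord in second inversion.
In second inversion the root lies a fourth above the bass: a fourth above A in E major is D#.
The chord tones are A, C#, D#, F#, giving D# half-diminished seventh.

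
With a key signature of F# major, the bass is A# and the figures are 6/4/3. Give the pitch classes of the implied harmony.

A third above A# in this key is C#.
A fourth above A# in this key is D#.
A sixth above A# in this key is F#.
Together with the bass A#, this spells D# minor seventh in second inversion.

A#, C#, D#, F#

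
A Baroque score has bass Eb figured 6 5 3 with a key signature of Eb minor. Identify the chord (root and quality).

The figures 6 5 3 indicate a seventh chord in first inversion.
In first inversion the root lies a sixth above the bass: a sixth above Eb in Eb minor is Cb.
The chord tones are Eb, Gb, Bb, Cb, giving Cb major seventh.

Cb major seventh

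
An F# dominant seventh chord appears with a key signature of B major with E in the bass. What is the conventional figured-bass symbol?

E is the seventh of F# dominant seventh, so the chord is in third inversion.
A seventh chord in third inversion is figured 6/4/2, conventionally abbreviated 4/2.

4/2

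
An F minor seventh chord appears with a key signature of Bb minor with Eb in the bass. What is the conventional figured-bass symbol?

Eb is the seventh of F minor seventh, so the chord is in third inversion.
A seventh chord in third inversion is figured 6/4/2, conventionally abbreviated 4/2.

4/2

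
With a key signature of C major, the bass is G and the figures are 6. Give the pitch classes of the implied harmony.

The written figures 6 are shorthand for 6/3: the 3 is implied.
A third above G in this key is B.
A sixth above G in this key is E.
Together with the bass G, this spells E minor in first inversion.

G, B, E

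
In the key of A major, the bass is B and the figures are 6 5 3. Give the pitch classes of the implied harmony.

B, D, F#, G#

A third above B in this key is D.
A fifth above B in this key is F#.
A sixth above B in this key is G#.
Together with the bass B, this spells G# half-diminished seventh in first inversion.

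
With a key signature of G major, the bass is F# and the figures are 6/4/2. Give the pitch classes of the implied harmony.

F#, G, B, D

A second above F# in this key is G.
A fourth above F# in this key is B.
A sixth above F# in this key is D.
Together with the bass F#, this spells G major seventh in third inversion.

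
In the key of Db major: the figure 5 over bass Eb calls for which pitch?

Counting 4 letter steps above Eb lands on B; in Db major, that letter is Bb.

Bb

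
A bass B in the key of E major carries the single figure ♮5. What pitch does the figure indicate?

Counting 4 letter steps above B lands on F; in E major, that letter is F#.
The ♮5 figure makes it natural, giving F.

F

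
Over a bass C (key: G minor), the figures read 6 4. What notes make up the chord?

C, F, A

A fourth above C in this key is F.
A sixth above C in this key is A.
Together with the bass C, this spells F major in second inversion.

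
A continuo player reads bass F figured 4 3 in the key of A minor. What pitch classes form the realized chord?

F, A, B, D

The written figures 4 3 are shorthand for 6/4/3: the 6 is implied.
A third above F in this key is A.
A fourth above F in this key is B.
A sixth above F in this key is D.
Together with the bass F, this spells B half-diminished seventh in second inversion.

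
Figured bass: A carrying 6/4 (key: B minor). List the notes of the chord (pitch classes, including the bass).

A, D, F#

A fourth above A in this key is D.
A sixth above A in this key is F#.
Together with the bass A, this spells D major in second inversion.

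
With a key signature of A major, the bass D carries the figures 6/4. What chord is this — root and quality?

The figures 6/4 indicate a triad in second inversion.
In second inversion the root lies a fourth above the bass: a fourth above D in A major is G#.
The chord tones are D, G#, B, giving G# diminished.

G# diminished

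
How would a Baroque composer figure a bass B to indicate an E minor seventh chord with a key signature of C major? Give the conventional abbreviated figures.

4/3

B is the fifth of E minor seventh, so the chord is in second inversion.
A seventh chord in second inversion is figured 6/4/3, conventionally abbreviated 4/3.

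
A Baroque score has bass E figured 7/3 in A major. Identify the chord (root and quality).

The figures 7/3 indicate a seventh chord in root position.
In root position the bass is the root, so the root is E.
The chord tones are E, G#, B, D, giving E dominant seventh.

E dominant seventh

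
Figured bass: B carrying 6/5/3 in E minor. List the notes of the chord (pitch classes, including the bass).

B, D, F#, G

A third above B in this key is D.
A fifth above B in this key is F#.
A sixth above B in this key is G.
Together with the bass B, this spells G major seventh in first inversion.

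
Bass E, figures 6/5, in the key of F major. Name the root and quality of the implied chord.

C dominant seventh

The figures 6/5 indicate a seventh chord in first inversion.
In first inversion the root lies a sixth above the bass: a sixth above E in F major is C.
The chord tones are E, G, Bb, C, giving C dominant seventh.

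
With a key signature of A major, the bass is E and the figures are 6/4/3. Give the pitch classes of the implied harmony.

A third above E in this key is G#.
A fourth above E in this key is A.
A sixth above E in this key is C#.
Together with the bass E, this spells A major seventh in second inversion.

E, G#, A, C#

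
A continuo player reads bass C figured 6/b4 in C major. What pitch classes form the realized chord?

C, Fb, A

A fourth above C in this key is F, lowered to Fb by the flat.
A sixth above C in this key is A.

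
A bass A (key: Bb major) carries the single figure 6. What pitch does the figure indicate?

F

Counting 5 letter steps above A lands on F; in Bb major, that letter is F.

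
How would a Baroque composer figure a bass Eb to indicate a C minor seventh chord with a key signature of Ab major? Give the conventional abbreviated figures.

Eb is the third of C minor seventh, so the chord is in first inversion.
A seventh chord in first inversion is figured 6/5/3, conventionally abbreviated 6/5.

6/5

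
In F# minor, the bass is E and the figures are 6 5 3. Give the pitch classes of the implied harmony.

E, G#, B, C#

A third above E in this key is G#.
A fifth above E in this key is B.
A sixth above E in this key is C#.
Together with the bass E, this spells C# minor seventh in first inversion.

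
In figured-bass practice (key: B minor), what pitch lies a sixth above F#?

Counting 5 letter steps above F# lands on D; in B minor, that letter is D.

D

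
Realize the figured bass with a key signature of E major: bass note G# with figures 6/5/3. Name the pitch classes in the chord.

A third above G# in this key is B.
A fifth above G# in this key is D#.
A sixth above G# in this key is E.
Together with the bass G#, this spells E major seventh in first inversion.

G#, B, D#, E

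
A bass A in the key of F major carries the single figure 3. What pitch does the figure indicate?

Counting 2 letter steps above A lands on C; in F major, that letter is C.

C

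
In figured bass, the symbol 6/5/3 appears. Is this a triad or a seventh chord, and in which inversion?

seventh chord, first inversion

Intervals of 6/5/3 above the bass form a seventh chord; the bass is the third, so this is first inversion.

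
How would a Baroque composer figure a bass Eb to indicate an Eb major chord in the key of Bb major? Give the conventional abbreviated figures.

no figures

Eb is the root of Eb major, so the chord is in root position.
A triad in root position is figured 5/3, conventionally abbreviated (no figures — root-position triad).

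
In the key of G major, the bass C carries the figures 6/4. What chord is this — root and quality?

The figures 6/4 indicate a triad in second inversion.
In second inversion the root lies a fourth above the bass: a fourth above C in G major is F#.
The chord tones are C, F#, A, giving F# diminished.

F# diminished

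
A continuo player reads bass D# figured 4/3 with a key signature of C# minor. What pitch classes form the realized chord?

The written figures 4/3 are shorthand for 6/4/3: the 6 is implied.
A third above D# in this key is F#.
A fourth above D# in this key is G#.
A sixth above D# in this key is B.
Together with the bass D#, this spells G# minor seventh in second inversion.

D#, F#, G#, B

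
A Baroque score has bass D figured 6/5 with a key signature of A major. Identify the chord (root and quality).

B minor seventh

The figures 6/5 indicate a seventh chord in first inversion.
In first inversion the root lies a sixth above the bass: a sixth above D in A major is B.
The chord tones are D, F#, A, B, giving B minor seventh.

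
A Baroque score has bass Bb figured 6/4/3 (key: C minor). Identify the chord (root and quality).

The figures 6/4/3 indicate a seventh chord in second inversion.
In second inversion the root lies a fourth above the bass: a fourth above Bb in C minor is Eb.
The chord tones are Bb, D, Eb, G, giving Eb major seventh.

Eb major seventh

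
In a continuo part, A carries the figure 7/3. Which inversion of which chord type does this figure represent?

seventh chord, root position

7/3 is shorthand for 7/5/3.
Intervals of 7/5/3 above the bass form a seventh chord; the bass is the root, so this is root position.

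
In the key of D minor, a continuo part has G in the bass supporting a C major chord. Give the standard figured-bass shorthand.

6/4

G is the fifth of C major, so the chord is in second inversion.
A triad in second inversion is figured 6/4, conventionally abbreviated 6/4.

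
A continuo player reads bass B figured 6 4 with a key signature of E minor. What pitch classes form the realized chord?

A fourth above B in this key is E.
A sixth above B in this key is G.
Together with the bass B, this spells E minor in second inversion.

B, E, G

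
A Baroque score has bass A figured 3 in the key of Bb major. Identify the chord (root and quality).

A diminished

The figures 3 indicate a triad in root position.
In root position the bass is the root, so the root is A.
The chord tones are A, C, Eb, giving A diminished.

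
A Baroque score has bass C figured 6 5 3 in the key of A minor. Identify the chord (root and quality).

The figures 6 5 3 indicate a seventh chord in first inversion.
In first inversion the root lies a sixth above the bass: a sixth above C in A minor is A.
The chord tones are C, E, G, A, giving A minor seventh.

A minor seventh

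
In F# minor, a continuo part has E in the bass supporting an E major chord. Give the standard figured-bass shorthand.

E is the root of E major, so the chord is in root position.
A triad in root position is figured 5/3, conventionally abbreviated (no figures — root-position triad).

no figures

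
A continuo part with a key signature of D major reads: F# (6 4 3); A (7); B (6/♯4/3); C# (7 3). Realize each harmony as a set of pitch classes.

F# (6/4/3): F#, A, B, D.
A (7/5/3): A, C#, E, G.
B (6/#4/3): B, D, E#, G.
C# (7/5/3): C#, E, G, B.

F#, A, B, D | A, C#, E, G | B, D, E#, G | C#, E, G, B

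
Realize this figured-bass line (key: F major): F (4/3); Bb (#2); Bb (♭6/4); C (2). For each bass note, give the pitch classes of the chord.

F, A, Bb, D | Bb, C#, E, G | Bb, E, Gb | C, D, F, A

F (6/4/3): F, A, Bb, D.
Bb (6/4/#2): Bb, C#, E, G.
Bb (b6/4): Bb, E, Gb.
C (6/4/2): C, D, F, A.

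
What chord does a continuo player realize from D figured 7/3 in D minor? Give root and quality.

The figures 7/3 indicate a seventh chord in root position.
In root position the bass is the root, so the root is D.
The chord tones are D, F, A, C, giving D minor seventh.

D minor seventh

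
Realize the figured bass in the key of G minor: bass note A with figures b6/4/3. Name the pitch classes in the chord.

A, C, D, Fb

A third above A in this key is C.
A fourth above A in this key is D.
A sixth above A in this key is F, lowered to Fb by the flat.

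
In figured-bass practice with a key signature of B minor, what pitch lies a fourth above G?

C#

Counting 3 letter steps above G lands on C; in B minor, that letter is C#.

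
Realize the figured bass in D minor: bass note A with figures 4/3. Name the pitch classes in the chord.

The written figures 4/3 are shorthand for 6/4/3: the 6 is implied.
A third above A in this key is C.
A fourth above A in this key is D.
A sixth above A in this key is F.
Together with the bass A, this spells D minor seventh in second inversion.

A, C, D, F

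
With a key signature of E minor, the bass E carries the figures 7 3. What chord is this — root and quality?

The figures 7 3 indicate a seventh chord in root position.
In root position the bass is the root, so the root is E.
The chord tones are E, G, B, D, giving E minor seventh.

E minor seventh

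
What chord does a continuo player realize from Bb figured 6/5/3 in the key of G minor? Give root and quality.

The figures 6/5/3 indicate a seventh chord in first inversion.
In first inversion the root lies a sixth above the bass: a sixth above Bb in G minor is G.
The chord tones are Bb, D, F, G, giving G minor seventh.

G minor seventh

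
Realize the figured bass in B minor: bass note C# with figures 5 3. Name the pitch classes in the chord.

A third above C# in this key is E.
A fifth above C# in this key is G.
Together with the bass C#, this spells C# diminished in root position.

C#, E, G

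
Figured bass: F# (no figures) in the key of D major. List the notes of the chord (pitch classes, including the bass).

An unfigured bass implies 5/3.
A third above F# in this key is A.
A fifth above F# in this key is C#.
Together with the bass F#, this spells F# minor in root position.

F#, A, C#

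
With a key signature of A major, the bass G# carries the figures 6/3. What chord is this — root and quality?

The figures 6/3 indicate a triad in first inversion.
In first inversion the root lies a sixth above the bass: a sixth above G# in A major is E.
The chord tones are G#, B, E, giving E major.

E major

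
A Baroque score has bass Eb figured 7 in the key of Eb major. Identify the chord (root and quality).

The figures 7 indicate a seventh chord in root position.
In root position the bass is the root, so the root is Eb.
The chord tones are Eb, G, Bb, D, giving Eb major seventh.

Eb major seventh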